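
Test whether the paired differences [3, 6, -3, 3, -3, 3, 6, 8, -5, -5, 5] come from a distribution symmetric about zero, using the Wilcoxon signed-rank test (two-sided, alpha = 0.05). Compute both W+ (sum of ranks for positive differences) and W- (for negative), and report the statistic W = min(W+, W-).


Step 1: Drop any zero differences (none here) and take |d_i|.
|d| = [3, 6, 3, 3, 3, 3, 6, 8, 5, 5, 5]
Step 2: Midrank |d_i| (ties get averaged ranks).
ranks: |3|->3, |6|->9.5, |3|->3, |3|->3, |3|->3, |3|->3, |6|->9.5, |8|->11, |5|->7, |5|->7, |5|->7
Step 3: Attach original signs; sum ranks with positive sign and with negative sign.
W+ = 3 + 9.5 + 3 + 3 + 9.5 + 11 + 7 = 46
W- = 3 + 3 + 7 + 7 = 20
(Check: W+ + W- = 66 should equal n(n+1)/2 = 66.)
Step 4: Test statistic W = min(W+, W-) = 20.
Step 5: Ties in |d|, so use the tie-corrected normal approximation.
        E[W] = n(n+1)/4 = 11*12/4 = 33.
        Tie groups: |d|=3 (t=5), |d|=5 (t=3), |d|=6 (t=2); sum(t^3 - t) = 150.
        Var[W] = n(n+1)(2n+1)/24 - sum(t^3-t)/48 = 3036/24 - 150/48 = 123.375.
        z = (W - E[W]) / sqrt(Var[W]) = (20 - 33) / 11.1074 = -1.1704.
        Two-sided p = 2*Phi(z) = 0.241845.
Step 6: alpha = 0.05. fail to reject H0.

W+ = 46, W- = 20, W = min = 20, p = 0.241845, fail to reject H0.


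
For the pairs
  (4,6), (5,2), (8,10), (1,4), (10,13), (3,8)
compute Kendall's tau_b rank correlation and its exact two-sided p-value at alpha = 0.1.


Step 1: Enumerate the 15 unordered pairs (i,j) with i<j and classify each by sign(x_j-x_i) * sign(y_j-y_i).
  (1,2):dx=+1,dy=-4->D; (1,3):dx=+4,dy=+4->C; (1,4):dx=-3,dy=-2->C; (1,5):dx=+6,dy=+7->C
  (1,6):dx=-1,dy=+2->D; (2,3):dx=+3,dy=+8->C; (2,4):dx=-4,dy=+2->D; (2,5):dx=+5,dy=+11->C
  (2,6):dx=-2,dy=+6->D; (3,4):dx=-7,dy=-6->C; (3,5):dx=+2,dy=+3->C; (3,6):dx=-5,dy=-2->C
  (4,5):dx=+9,dy=+9->C; (4,6):dx=+2,dy=+4->C; (5,6):dx=-7,dy=-5->C
Step 2: C = 11, D = 4, total pairs = 15.
Step 3: tau = (C - D)/(n(n-1)/2) = (11 - 4)/15 = 0.466667.
Step 4: Exact two-sided p-value (enumerate n! = 720 permutations of y under H0): p = 0.272222.
Step 5: alpha = 0.1. fail to reject H0.

tau_b = 0.4667 (C=11, D=4), p = 0.272222, fail to reject H0.


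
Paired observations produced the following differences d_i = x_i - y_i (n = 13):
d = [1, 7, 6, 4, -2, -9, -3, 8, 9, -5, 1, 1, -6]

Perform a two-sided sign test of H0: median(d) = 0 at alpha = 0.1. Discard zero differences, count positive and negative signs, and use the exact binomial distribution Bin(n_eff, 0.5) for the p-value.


Step 1: Discard zero differences. Original n = 13; n_eff = number of nonzero differences = 13.
Nonzero differences (with sign): +1, +7, +6, +4, -2, -9, -3, +8, +9, -5, +1, +1, -6
Step 2: Count signs: positive = 8, negative = 5.
Step 3: Under H0: P(positive) = 0.5, so the number of positives S ~ Bin(13, 0.5).
Step 4: Two-sided exact p-value = sum of Bin(13,0.5) probabilities at or below the observed probability = 0.581055.
Step 5: alpha = 0.1. fail to reject H0.

n_eff = 13, pos = 8, neg = 5, p = 0.581055, fail to reject H0.


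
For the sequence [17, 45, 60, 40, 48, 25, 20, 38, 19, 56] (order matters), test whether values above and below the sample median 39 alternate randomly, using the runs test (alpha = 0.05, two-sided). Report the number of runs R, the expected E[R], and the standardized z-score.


Step 1: Compute median = 39; label A = above, B = below.
Labels in order: BAAAABBBBA  (n_A = 5, n_B = 5)
Step 2: Count runs R = 4.
Step 3: Under H0 (random ordering), E[R] = 2*n_A*n_B/(n_A+n_B) + 1 = 2*5*5/10 + 1 = 6.0000.
        Var[R] = 2*n_A*n_B*(2*n_A*n_B - n_A - n_B) / ((n_A+n_B)^2 * (n_A+n_B-1)) = 2000/900 = 2.2222.
        SD[R] = 1.4907.
Step 4: Continuity-corrected z = (R + 0.5 - E[R]) / SD[R] = (4 + 0.5 - 6.0000) / 1.4907 = -1.0062.
Step 5: Two-sided p-value via normal approximation = 2*(1 - Phi(|z|)) = 0.314305.
Step 6: alpha = 0.05. fail to reject H0.

R = 4, z = -1.0062, p = 0.314305, fail to reject H0.


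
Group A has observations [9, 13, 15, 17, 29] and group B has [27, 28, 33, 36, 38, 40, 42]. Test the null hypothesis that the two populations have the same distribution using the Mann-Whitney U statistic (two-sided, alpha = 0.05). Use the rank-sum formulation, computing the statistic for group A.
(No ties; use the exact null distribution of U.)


Step 1: Combine and sort all 12 observations; assign midranks.
sorted (value, group): (9,X), (13,X), (15,X), (17,X), (27,Y), (28,Y), (29,X), (33,Y), (36,Y), (38,Y), (40,Y), (42,Y)
ranks: 9->1, 13->2, 15->3, 17->4, 27->5, 28->6, 29->7, 33->8, 36->9, 38->10, 40->11, 42->12
Step 2: Rank sum for X: R1 = 1 + 2 + 3 + 4 + 7 = 17.
Step 3: U_X = R1 - n1(n1+1)/2 = 17 - 5*6/2 = 17 - 15 = 2.
       U_Y = n1*n2 - U_X = 35 - 2 = 33.
Step 4: No ties, so the exact null distribution of U (based on enumerating the C(12,5) = 792 equally likely rank assignments) gives the two-sided p-value.
Step 5: p-value = 0.010101; compare to alpha = 0.05. reject H0.

U_X = 2, p = 0.010101, reject H0 at alpha = 0.05.


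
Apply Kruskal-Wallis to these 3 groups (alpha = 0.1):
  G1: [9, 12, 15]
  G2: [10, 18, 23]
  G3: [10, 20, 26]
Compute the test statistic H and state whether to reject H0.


Step 1: Combine all N = 9 observations and assign midranks.
sorted (value, group, rank): (9,G1,1), (10,G2,2.5), (10,G3,2.5), (12,G1,4), (15,G1,5), (18,G2,6), (20,G3,7), (23,G2,8), (26,G3,9)
Step 2: Sum ranks within each group.
R_1 = 10 (n_1 = 3)
R_2 = 16.5 (n_2 = 3)
R_3 = 18.5 (n_3 = 3)
Step 3: H = 12/(N(N+1)) * sum(R_i^2/n_i) - 3(N+1)
     = 12/(9*10) * (10^2/3 + 16.5^2/3 + 18.5^2/3) - 3*10
     = 0.133333 * 238.167 - 30
     = 1.755556.
Step 4: Ties present; correction factor C = 1 - 6/(9^3 - 9) = 0.991667. Corrected H = 1.755556 / 0.991667 = 1.770308.
Step 5: Under H0, H ~ chi^2(2); p-value = 0.412651.
Step 6: alpha = 0.1. fail to reject H0.

H = 1.7703, df = 2, p = 0.412651, fail to reject H0.


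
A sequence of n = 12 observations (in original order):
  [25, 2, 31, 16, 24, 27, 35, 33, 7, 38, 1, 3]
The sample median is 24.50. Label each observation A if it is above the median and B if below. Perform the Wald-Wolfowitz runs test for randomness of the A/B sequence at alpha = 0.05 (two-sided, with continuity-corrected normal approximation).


Step 1: Compute median = 24.50; label A = above, B = below.
Labels in order: ABABBAAABABB  (n_A = 6, n_B = 6)
Step 2: Count runs R = 8.
Step 3: Under H0 (random ordering), E[R] = 2*n_A*n_B/(n_A+n_B) + 1 = 2*6*6/12 + 1 = 7.0000.
        Var[R] = 2*n_A*n_B*(2*n_A*n_B - n_A - n_B) / ((n_A+n_B)^2 * (n_A+n_B-1)) = 4320/1584 = 2.7273.
        SD[R] = 1.6514.
Step 4: Continuity-corrected z = (R - 0.5 - E[R]) / SD[R] = (8 - 0.5 - 7.0000) / 1.6514 = 0.3028.
Step 5: Two-sided p-value via normal approximation = 2*(1 - Phi(|z|)) = 0.762069.
Step 6: alpha = 0.05. fail to reject H0.

R = 8, z = 0.3028, p = 0.762069, fail to reject H0.


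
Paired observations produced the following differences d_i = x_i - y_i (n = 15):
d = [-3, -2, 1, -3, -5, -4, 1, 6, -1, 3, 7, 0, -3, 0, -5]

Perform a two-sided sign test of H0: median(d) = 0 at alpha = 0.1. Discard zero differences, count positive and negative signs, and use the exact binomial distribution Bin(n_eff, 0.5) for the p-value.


Step 1: Discard zero differences. Original n = 15; n_eff = number of nonzero differences = 13.
Nonzero differences (with sign): -3, -2, +1, -3, -5, -4, +1, +6, -1, +3, +7, -3, -5
Step 2: Count signs: positive = 5, negative = 8.
Step 3: Under H0: P(positive) = 0.5, so the number of positives S ~ Bin(13, 0.5).
Step 4: Two-sided exact p-value = sum of Bin(13,0.5) probabilities at or below the observed probability = 0.581055.
Step 5: alpha = 0.1. fail to reject H0.

n_eff = 13, pos = 5, neg = 8, p = 0.581055, fail to reject H0.


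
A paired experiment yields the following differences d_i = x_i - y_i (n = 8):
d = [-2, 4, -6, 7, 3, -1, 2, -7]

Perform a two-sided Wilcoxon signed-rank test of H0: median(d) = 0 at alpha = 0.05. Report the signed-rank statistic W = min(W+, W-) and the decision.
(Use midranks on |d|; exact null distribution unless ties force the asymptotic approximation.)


Step 1: Drop any zero differences (none here) and take |d_i|.
|d| = [2, 4, 6, 7, 3, 1, 2, 7]
Step 2: Midrank |d_i| (ties get averaged ranks).
ranks: |2|->2.5, |4|->5, |6|->6, |7|->7.5, |3|->4, |1|->1, |2|->2.5, |7|->7.5
Step 3: Attach original signs; sum ranks with positive sign and with negative sign.
W+ = 5 + 7.5 + 4 + 2.5 = 19
W- = 2.5 + 6 + 1 + 7.5 = 17
(Check: W+ + W- = 36 should equal n(n+1)/2 = 36.)
Step 4: Test statistic W = min(W+, W-) = 17.
Step 5: Ties in |d|, so use the tie-corrected normal approximation.
        E[W] = n(n+1)/4 = 8*9/4 = 18.
        Tie groups: |d|=2 (t=2), |d|=7 (t=2); sum(t^3 - t) = 12.
        Var[W] = n(n+1)(2n+1)/24 - sum(t^3-t)/48 = 1224/24 - 12/48 = 50.75.
        z = (W - E[W]) / sqrt(Var[W]) = (17 - 18) / 7.1239 = -0.1404.
        Two-sided p = 2*Phi(z) = 0.888366.
Step 6: alpha = 0.05. fail to reject H0.

W+ = 19, W- = 17, W = min = 17, p = 0.888366, fail to reject H0.


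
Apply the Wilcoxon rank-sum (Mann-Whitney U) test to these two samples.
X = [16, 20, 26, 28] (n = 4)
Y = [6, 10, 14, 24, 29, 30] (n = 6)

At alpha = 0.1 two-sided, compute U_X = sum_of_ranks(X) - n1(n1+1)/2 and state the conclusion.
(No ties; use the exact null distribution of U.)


Step 1: Combine and sort all 10 observations; assign midranks.
sorted (value, group): (6,Y), (10,Y), (14,Y), (16,X), (20,X), (24,Y), (26,X), (28,X), (29,Y), (30,Y)
ranks: 6->1, 10->2, 14->3, 16->4, 20->5, 24->6, 26->7, 28->8, 29->9, 30->10
Step 2: Rank sum for X: R1 = 4 + 5 + 7 + 8 = 24.
Step 3: U_X = R1 - n1(n1+1)/2 = 24 - 4*5/2 = 24 - 10 = 14.
       U_Y = n1*n2 - U_X = 24 - 14 = 10.
Step 4: No ties, so the exact null distribution of U (based on enumerating the C(10,4) = 210 equally likely rank assignments) gives the two-sided p-value.
Step 5: p-value = 0.761905; compare to alpha = 0.1. fail to reject H0.

U_X = 14, p = 0.761905, fail to reject H0 at alpha = 0.1.


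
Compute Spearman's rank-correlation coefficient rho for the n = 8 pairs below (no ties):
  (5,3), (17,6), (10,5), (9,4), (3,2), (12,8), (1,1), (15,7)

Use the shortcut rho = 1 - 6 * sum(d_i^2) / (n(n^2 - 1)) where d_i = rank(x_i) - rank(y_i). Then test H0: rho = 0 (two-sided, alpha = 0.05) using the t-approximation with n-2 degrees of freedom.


Step 1: Rank x and y separately (midranks; no ties here).
rank(x): 5->3, 17->8, 10->5, 9->4, 3->2, 12->6, 1->1, 15->7
rank(y): 3->3, 6->6, 5->5, 4->4, 2->2, 8->8, 1->1, 7->7
Step 2: d_i = R_x(i) - R_y(i); compute d_i^2.
  (3-3)^2=0, (8-6)^2=4, (5-5)^2=0, (4-4)^2=0, (2-2)^2=0, (6-8)^2=4, (1-1)^2=0, (7-7)^2=0
sum(d^2) = 8.
Step 3: rho = 1 - 6*8 / (8*(8^2 - 1)) = 1 - 48/504 = 0.904762.
Step 4: Under H0, t = rho * sqrt((n-2)/(1-rho^2)) = 5.2034 ~ t(6).
Step 5: Two-sided p-value from the t-distribution with 6 df = 0.002008.
Step 6: alpha = 0.05. reject H0.

rho = 0.9048, p = 0.002008, reject H0 at alpha = 0.05.


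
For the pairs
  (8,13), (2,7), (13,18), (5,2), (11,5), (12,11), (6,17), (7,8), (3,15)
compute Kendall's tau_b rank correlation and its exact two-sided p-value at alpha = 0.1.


Step 1: Enumerate the 36 unordered pairs (i,j) with i<j and classify each by sign(x_j-x_i) * sign(y_j-y_i).
  (1,2):dx=-6,dy=-6->C; (1,3):dx=+5,dy=+5->C; (1,4):dx=-3,dy=-11->C; (1,5):dx=+3,dy=-8->D
  (1,6):dx=+4,dy=-2->D; (1,7):dx=-2,dy=+4->D; (1,8):dx=-1,dy=-5->C; (1,9):dx=-5,dy=+2->D
  (2,3):dx=+11,dy=+11->C; (2,4):dx=+3,dy=-5->D; (2,5):dx=+9,dy=-2->D; (2,6):dx=+10,dy=+4->C
  (2,7):dx=+4,dy=+10->C; (2,8):dx=+5,dy=+1->C; (2,9):dx=+1,dy=+8->C; (3,4):dx=-8,dy=-16->C
  (3,5):dx=-2,dy=-13->C; (3,6):dx=-1,dy=-7->C; (3,7):dx=-7,dy=-1->C; (3,8):dx=-6,dy=-10->C
  (3,9):dx=-10,dy=-3->C; (4,5):dx=+6,dy=+3->C; (4,6):dx=+7,dy=+9->C; (4,7):dx=+1,dy=+15->C
  (4,8):dx=+2,dy=+6->C; (4,9):dx=-2,dy=+13->D; (5,6):dx=+1,dy=+6->C; (5,7):dx=-5,dy=+12->D
  (5,8):dx=-4,dy=+3->D; (5,9):dx=-8,dy=+10->D; (6,7):dx=-6,dy=+6->D; (6,8):dx=-5,dy=-3->C
  (6,9):dx=-9,dy=+4->D; (7,8):dx=+1,dy=-9->D; (7,9):dx=-3,dy=-2->C; (8,9):dx=-4,dy=+7->D
Step 2: C = 22, D = 14, total pairs = 36.
Step 3: tau = (C - D)/(n(n-1)/2) = (22 - 14)/36 = 0.222222.
Step 4: Exact two-sided p-value (enumerate n! = 362880 permutations of y under H0): p = 0.476709.
Step 5: alpha = 0.1. fail to reject H0.

tau_b = 0.2222 (C=22, D=14), p = 0.476709, fail to reject H0.


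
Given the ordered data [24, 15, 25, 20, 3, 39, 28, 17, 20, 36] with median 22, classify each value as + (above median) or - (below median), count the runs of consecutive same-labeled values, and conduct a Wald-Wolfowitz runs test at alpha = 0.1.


Step 1: Compute median = 22; label A = above, B = below.
Labels in order: ABABBAABBA  (n_A = 5, n_B = 5)
Step 2: Count runs R = 7.
Step 3: Under H0 (random ordering), E[R] = 2*n_A*n_B/(n_A+n_B) + 1 = 2*5*5/10 + 1 = 6.0000.
        Var[R] = 2*n_A*n_B*(2*n_A*n_B - n_A - n_B) / ((n_A+n_B)^2 * (n_A+n_B-1)) = 2000/900 = 2.2222.
        SD[R] = 1.4907.
Step 4: Continuity-corrected z = (R - 0.5 - E[R]) / SD[R] = (7 - 0.5 - 6.0000) / 1.4907 = 0.3354.
Step 5: Two-sided p-value via normal approximation = 2*(1 - Phi(|z|)) = 0.737316.
Step 6: alpha = 0.1. fail to reject H0.

R = 7, z = 0.3354, p = 0.737316, fail to reject H0.


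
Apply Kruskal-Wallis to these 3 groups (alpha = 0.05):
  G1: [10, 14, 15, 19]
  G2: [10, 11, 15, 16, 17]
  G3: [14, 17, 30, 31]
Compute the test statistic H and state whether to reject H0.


Step 1: Combine all N = 13 observations and assign midranks.
sorted (value, group, rank): (10,G1,1.5), (10,G2,1.5), (11,G2,3), (14,G1,4.5), (14,G3,4.5), (15,G1,6.5), (15,G2,6.5), (16,G2,8), (17,G2,9.5), (17,G3,9.5), (19,G1,11), (30,G3,12), (31,G3,13)
Step 2: Sum ranks within each group.
R_1 = 23.5 (n_1 = 4)
R_2 = 28.5 (n_2 = 5)
R_3 = 39 (n_3 = 4)
Step 3: H = 12/(N(N+1)) * sum(R_i^2/n_i) - 3(N+1)
     = 12/(13*14) * (23.5^2/4 + 28.5^2/5 + 39^2/4) - 3*14
     = 0.065934 * 680.763 - 42
     = 2.885440.
Step 4: Ties present; correction factor C = 1 - 24/(13^3 - 13) = 0.989011. Corrected H = 2.885440 / 0.989011 = 2.917500.
Step 5: Under H0, H ~ chi^2(2); p-value = 0.232527.
Step 6: alpha = 0.05. fail to reject H0.

H = 2.9175, df = 2, p = 0.232527, fail to reject H0.


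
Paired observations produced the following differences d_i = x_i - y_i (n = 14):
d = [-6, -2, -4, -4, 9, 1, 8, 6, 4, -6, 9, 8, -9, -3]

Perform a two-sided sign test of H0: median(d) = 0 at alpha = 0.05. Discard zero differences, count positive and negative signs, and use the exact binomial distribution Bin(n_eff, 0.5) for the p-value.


Step 1: Discard zero differences. Original n = 14; n_eff = number of nonzero differences = 14.
Nonzero differences (with sign): -6, -2, -4, -4, +9, +1, +8, +6, +4, -6, +9, +8, -9, -3
Step 2: Count signs: positive = 7, negative = 7.
Step 3: Under H0: P(positive) = 0.5, so the number of positives S ~ Bin(14, 0.5).
Step 4: Two-sided exact p-value = sum of Bin(14,0.5) probabilities at or below the observed probability = 1.000000.
Step 5: alpha = 0.05. fail to reject H0.

n_eff = 14, pos = 7, neg = 7, p = 1.000000, fail to reject H0.


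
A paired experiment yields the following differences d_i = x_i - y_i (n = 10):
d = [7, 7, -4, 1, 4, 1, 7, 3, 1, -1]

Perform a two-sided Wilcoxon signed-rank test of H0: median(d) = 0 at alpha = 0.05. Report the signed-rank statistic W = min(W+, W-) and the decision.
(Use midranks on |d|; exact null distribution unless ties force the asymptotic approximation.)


Step 1: Drop any zero differences (none here) and take |d_i|.
|d| = [7, 7, 4, 1, 4, 1, 7, 3, 1, 1]
Step 2: Midrank |d_i| (ties get averaged ranks).
ranks: |7|->9, |7|->9, |4|->6.5, |1|->2.5, |4|->6.5, |1|->2.5, |7|->9, |3|->5, |1|->2.5, |1|->2.5
Step 3: Attach original signs; sum ranks with positive sign and with negative sign.
W+ = 9 + 9 + 2.5 + 6.5 + 2.5 + 9 + 5 + 2.5 = 46
W- = 6.5 + 2.5 = 9
(Check: W+ + W- = 55 should equal n(n+1)/2 = 55.)
Step 4: Test statistic W = min(W+, W-) = 9.
Step 5: Ties in |d|, so use the tie-corrected normal approximation.
        E[W] = n(n+1)/4 = 10*11/4 = 27.5.
        Tie groups: |d|=1 (t=4), |d|=4 (t=2), |d|=7 (t=3); sum(t^3 - t) = 90.
        Var[W] = n(n+1)(2n+1)/24 - sum(t^3-t)/48 = 2310/24 - 90/48 = 94.375.
        z = (W - E[W]) / sqrt(Var[W]) = (9 - 27.5) / 9.7147 = -1.9043.
        Two-sided p = 2*Phi(z) = 0.056867.
Step 6: alpha = 0.05. fail to reject H0.

W+ = 46, W- = 9, W = min = 9, p = 0.056867, fail to reject H0.


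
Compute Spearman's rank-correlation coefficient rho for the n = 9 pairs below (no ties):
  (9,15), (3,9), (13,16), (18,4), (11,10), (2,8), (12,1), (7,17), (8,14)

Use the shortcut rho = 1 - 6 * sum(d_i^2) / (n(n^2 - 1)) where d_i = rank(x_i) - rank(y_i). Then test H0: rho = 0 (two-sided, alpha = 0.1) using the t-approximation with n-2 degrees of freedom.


Step 1: Rank x and y separately (midranks; no ties here).
rank(x): 9->5, 3->2, 13->8, 18->9, 11->6, 2->1, 12->7, 7->3, 8->4
rank(y): 15->7, 9->4, 16->8, 4->2, 10->5, 8->3, 1->1, 17->9, 14->6
Step 2: d_i = R_x(i) - R_y(i); compute d_i^2.
  (5-7)^2=4, (2-4)^2=4, (8-8)^2=0, (9-2)^2=49, (6-5)^2=1, (1-3)^2=4, (7-1)^2=36, (3-9)^2=36, (4-6)^2=4
sum(d^2) = 138.
Step 3: rho = 1 - 6*138 / (9*(9^2 - 1)) = 1 - 828/720 = -0.150000.
Step 4: Under H0, t = rho * sqrt((n-2)/(1-rho^2)) = -0.4014 ~ t(7).
Step 5: Two-sided p-value from the t-distribution with 7 df = 0.700094.
Step 6: alpha = 0.1. fail to reject H0.

rho = -0.1500, p = 0.700094, fail to reject H0 at alpha = 0.1.


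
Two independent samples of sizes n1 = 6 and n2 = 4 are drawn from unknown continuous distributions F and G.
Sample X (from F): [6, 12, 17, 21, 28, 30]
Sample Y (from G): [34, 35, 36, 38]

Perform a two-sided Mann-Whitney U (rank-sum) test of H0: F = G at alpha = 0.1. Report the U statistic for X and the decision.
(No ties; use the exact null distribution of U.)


Step 1: Combine and sort all 10 observations; assign midranks.
sorted (value, group): (6,X), (12,X), (17,X), (21,X), (28,X), (30,X), (34,Y), (35,Y), (36,Y), (38,Y)
ranks: 6->1, 12->2, 17->3, 21->4, 28->5, 30->6, 34->7, 35->8, 36->9, 38->10
Step 2: Rank sum for X: R1 = 1 + 2 + 3 + 4 + 5 + 6 = 21.
Step 3: U_X = R1 - n1(n1+1)/2 = 21 - 6*7/2 = 21 - 21 = 0.
       U_Y = n1*n2 - U_X = 24 - 0 = 24.
Step 4: No ties, so the exact null distribution of U (based on enumerating the C(10,6) = 210 equally likely rank assignments) gives the two-sided p-value.
Step 5: p-value = 0.009524; compare to alpha = 0.1. reject H0.

U_X = 0, p = 0.009524, reject H0 at alpha = 0.1.


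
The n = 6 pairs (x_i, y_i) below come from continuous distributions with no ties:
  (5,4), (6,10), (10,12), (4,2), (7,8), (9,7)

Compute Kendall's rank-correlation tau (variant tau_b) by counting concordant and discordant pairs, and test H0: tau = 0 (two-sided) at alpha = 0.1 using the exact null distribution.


Step 1: Enumerate the 15 unordered pairs (i,j) with i<j and classify each by sign(x_j-x_i) * sign(y_j-y_i).
  (1,2):dx=+1,dy=+6->C; (1,3):dx=+5,dy=+8->C; (1,4):dx=-1,dy=-2->C; (1,5):dx=+2,dy=+4->C
  (1,6):dx=+4,dy=+3->C; (2,3):dx=+4,dy=+2->C; (2,4):dx=-2,dy=-8->C; (2,5):dx=+1,dy=-2->D
  (2,6):dx=+3,dy=-3->D; (3,4):dx=-6,dy=-10->C; (3,5):dx=-3,dy=-4->C; (3,6):dx=-1,dy=-5->C
  (4,5):dx=+3,dy=+6->C; (4,6):dx=+5,dy=+5->C; (5,6):dx=+2,dy=-1->D
Step 2: C = 12, D = 3, total pairs = 15.
Step 3: tau = (C - D)/(n(n-1)/2) = (12 - 3)/15 = 0.600000.
Step 4: Exact two-sided p-value (enumerate n! = 720 permutations of y under H0): p = 0.136111.
Step 5: alpha = 0.1. fail to reject H0.

tau_b = 0.6000 (C=12, D=3), p = 0.136111, fail to reject H0.


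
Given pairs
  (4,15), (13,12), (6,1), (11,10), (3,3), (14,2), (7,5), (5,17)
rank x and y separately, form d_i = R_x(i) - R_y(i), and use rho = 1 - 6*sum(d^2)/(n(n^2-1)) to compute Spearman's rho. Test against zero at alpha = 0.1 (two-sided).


Step 1: Rank x and y separately (midranks; no ties here).
rank(x): 4->2, 13->7, 6->4, 11->6, 3->1, 14->8, 7->5, 5->3
rank(y): 15->7, 12->6, 1->1, 10->5, 3->3, 2->2, 5->4, 17->8
Step 2: d_i = R_x(i) - R_y(i); compute d_i^2.
  (2-7)^2=25, (7-6)^2=1, (4-1)^2=9, (6-5)^2=1, (1-3)^2=4, (8-2)^2=36, (5-4)^2=1, (3-8)^2=25
sum(d^2) = 102.
Step 3: rho = 1 - 6*102 / (8*(8^2 - 1)) = 1 - 612/504 = -0.214286.
Step 4: Under H0, t = rho * sqrt((n-2)/(1-rho^2)) = -0.5374 ~ t(6).
Step 5: Two-sided p-value from the t-distribution with 6 df = 0.610344.
Step 6: alpha = 0.1. fail to reject H0.

rho = -0.2143, p = 0.610344, fail to reject H0 at alpha = 0.1.


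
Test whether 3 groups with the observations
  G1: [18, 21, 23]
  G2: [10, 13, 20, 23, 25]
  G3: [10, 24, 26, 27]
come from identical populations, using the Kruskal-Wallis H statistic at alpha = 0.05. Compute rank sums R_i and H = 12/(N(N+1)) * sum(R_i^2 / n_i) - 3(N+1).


Step 1: Combine all N = 12 observations and assign midranks.
sorted (value, group, rank): (10,G2,1.5), (10,G3,1.5), (13,G2,3), (18,G1,4), (20,G2,5), (21,G1,6), (23,G1,7.5), (23,G2,7.5), (24,G3,9), (25,G2,10), (26,G3,11), (27,G3,12)
Step 2: Sum ranks within each group.
R_1 = 17.5 (n_1 = 3)
R_2 = 27 (n_2 = 5)
R_3 = 33.5 (n_3 = 4)
Step 3: H = 12/(N(N+1)) * sum(R_i^2/n_i) - 3(N+1)
     = 12/(12*13) * (17.5^2/3 + 27^2/5 + 33.5^2/4) - 3*13
     = 0.076923 * 528.446 - 39
     = 1.649679.
Step 4: Ties present; correction factor C = 1 - 12/(12^3 - 12) = 0.993007. Corrected H = 1.649679 / 0.993007 = 1.661297.
Step 5: Under H0, H ~ chi^2(2); p-value = 0.435767.
Step 6: alpha = 0.05. fail to reject H0.

H = 1.6613, df = 2, p = 0.435767, fail to reject H0.


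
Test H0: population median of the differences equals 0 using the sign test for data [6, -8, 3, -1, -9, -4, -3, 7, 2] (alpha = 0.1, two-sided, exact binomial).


Step 1: Discard zero differences. Original n = 9; n_eff = number of nonzero differences = 9.
Nonzero differences (with sign): +6, -8, +3, -1, -9, -4, -3, +7, +2
Step 2: Count signs: positive = 4, negative = 5.
Step 3: Under H0: P(positive) = 0.5, so the number of positives S ~ Bin(9, 0.5).
Step 4: Two-sided exact p-value = sum of Bin(9,0.5) probabilities at or below the observed probability = 1.000000.
Step 5: alpha = 0.1. fail to reject H0.

n_eff = 9, pos = 4, neg = 5, p = 1.000000, fail to reject H0.


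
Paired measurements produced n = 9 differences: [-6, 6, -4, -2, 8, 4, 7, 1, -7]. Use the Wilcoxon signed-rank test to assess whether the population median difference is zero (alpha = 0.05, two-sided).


Step 1: Drop any zero differences (none here) and take |d_i|.
|d| = [6, 6, 4, 2, 8, 4, 7, 1, 7]
Step 2: Midrank |d_i| (ties get averaged ranks).
ranks: |6|->5.5, |6|->5.5, |4|->3.5, |2|->2, |8|->9, |4|->3.5, |7|->7.5, |1|->1, |7|->7.5
Step 3: Attach original signs; sum ranks with positive sign and with negative sign.
W+ = 5.5 + 9 + 3.5 + 7.5 + 1 = 26.5
W- = 5.5 + 3.5 + 2 + 7.5 = 18.5
(Check: W+ + W- = 45 should equal n(n+1)/2 = 45.)
Step 4: Test statistic W = min(W+, W-) = 18.5.
Step 5: Ties in |d|, so use the tie-corrected normal approximation.
        E[W] = n(n+1)/4 = 9*10/4 = 22.5.
        Tie groups: |d|=4 (t=2), |d|=6 (t=2), |d|=7 (t=2); sum(t^3 - t) = 18.
        Var[W] = n(n+1)(2n+1)/24 - sum(t^3-t)/48 = 1710/24 - 18/48 = 70.875.
        z = (W - E[W]) / sqrt(Var[W]) = (18.5 - 22.5) / 8.4187 = -0.4751.
        Two-sided p = 2*Phi(z) = 0.634694.
Step 6: alpha = 0.05. fail to reject H0.

W+ = 26.5, W- = 18.5, W = min = 18.5, p = 0.634694, fail to reject H0.


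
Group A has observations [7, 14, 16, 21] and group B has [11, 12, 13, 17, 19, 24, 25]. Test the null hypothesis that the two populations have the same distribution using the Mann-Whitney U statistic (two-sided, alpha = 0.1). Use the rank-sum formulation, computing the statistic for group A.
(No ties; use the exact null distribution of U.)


Step 1: Combine and sort all 11 observations; assign midranks.
sorted (value, group): (7,X), (11,Y), (12,Y), (13,Y), (14,X), (16,X), (17,Y), (19,Y), (21,X), (24,Y), (25,Y)
ranks: 7->1, 11->2, 12->3, 13->4, 14->5, 16->6, 17->7, 19->8, 21->9, 24->10, 25->11
Step 2: Rank sum for X: R1 = 1 + 5 + 6 + 9 = 21.
Step 3: U_X = R1 - n1(n1+1)/2 = 21 - 4*5/2 = 21 - 10 = 11.
       U_Y = n1*n2 - U_X = 28 - 11 = 17.
Step 4: No ties, so the exact null distribution of U (based on enumerating the C(11,4) = 330 equally likely rank assignments) gives the two-sided p-value.
Step 5: p-value = 0.648485; compare to alpha = 0.1. fail to reject H0.

U_X = 11, p = 0.648485, fail to reject H0 at alpha = 0.1.


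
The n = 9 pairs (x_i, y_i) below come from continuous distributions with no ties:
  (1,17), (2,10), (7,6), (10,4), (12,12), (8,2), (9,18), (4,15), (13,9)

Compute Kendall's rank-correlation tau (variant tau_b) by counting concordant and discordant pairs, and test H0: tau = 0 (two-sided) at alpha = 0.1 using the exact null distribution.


Step 1: Enumerate the 36 unordered pairs (i,j) with i<j and classify each by sign(x_j-x_i) * sign(y_j-y_i).
  (1,2):dx=+1,dy=-7->D; (1,3):dx=+6,dy=-11->D; (1,4):dx=+9,dy=-13->D; (1,5):dx=+11,dy=-5->D
  (1,6):dx=+7,dy=-15->D; (1,7):dx=+8,dy=+1->C; (1,8):dx=+3,dy=-2->D; (1,9):dx=+12,dy=-8->D
  (2,3):dx=+5,dy=-4->D; (2,4):dx=+8,dy=-6->D; (2,5):dx=+10,dy=+2->C; (2,6):dx=+6,dy=-8->D
  (2,7):dx=+7,dy=+8->C; (2,8):dx=+2,dy=+5->C; (2,9):dx=+11,dy=-1->D; (3,4):dx=+3,dy=-2->D
  (3,5):dx=+5,dy=+6->C; (3,6):dx=+1,dy=-4->D; (3,7):dx=+2,dy=+12->C; (3,8):dx=-3,dy=+9->D
  (3,9):dx=+6,dy=+3->C; (4,5):dx=+2,dy=+8->C; (4,6):dx=-2,dy=-2->C; (4,7):dx=-1,dy=+14->D
  (4,8):dx=-6,dy=+11->D; (4,9):dx=+3,dy=+5->C; (5,6):dx=-4,dy=-10->C; (5,7):dx=-3,dy=+6->D
  (5,8):dx=-8,dy=+3->D; (5,9):dx=+1,dy=-3->D; (6,7):dx=+1,dy=+16->C; (6,8):dx=-4,dy=+13->D
  (6,9):dx=+5,dy=+7->C; (7,8):dx=-5,dy=-3->C; (7,9):dx=+4,dy=-9->D; (8,9):dx=+9,dy=-6->D
Step 2: C = 14, D = 22, total pairs = 36.
Step 3: tau = (C - D)/(n(n-1)/2) = (14 - 22)/36 = -0.222222.
Step 4: Exact two-sided p-value (enumerate n! = 362880 permutations of y under H0): p = 0.476709.
Step 5: alpha = 0.1. fail to reject H0.

tau_b = -0.2222 (C=14, D=22), p = 0.476709, fail to reject H0.


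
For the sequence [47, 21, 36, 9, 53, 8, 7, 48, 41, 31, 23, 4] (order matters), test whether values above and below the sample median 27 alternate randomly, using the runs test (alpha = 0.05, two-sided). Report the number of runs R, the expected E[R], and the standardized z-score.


Step 1: Compute median = 27; label A = above, B = below.
Labels in order: ABABABBAAABB  (n_A = 6, n_B = 6)
Step 2: Count runs R = 8.
Step 3: Under H0 (random ordering), E[R] = 2*n_A*n_B/(n_A+n_B) + 1 = 2*6*6/12 + 1 = 7.0000.
        Var[R] = 2*n_A*n_B*(2*n_A*n_B - n_A - n_B) / ((n_A+n_B)^2 * (n_A+n_B-1)) = 4320/1584 = 2.7273.
        SD[R] = 1.6514.
Step 4: Continuity-corrected z = (R - 0.5 - E[R]) / SD[R] = (8 - 0.5 - 7.0000) / 1.6514 = 0.3028.
Step 5: Two-sided p-value via normal approximation = 2*(1 - Phi(|z|)) = 0.762069.
Step 6: alpha = 0.05. fail to reject H0.

R = 8, z = 0.3028, p = 0.762069, fail to reject H0.


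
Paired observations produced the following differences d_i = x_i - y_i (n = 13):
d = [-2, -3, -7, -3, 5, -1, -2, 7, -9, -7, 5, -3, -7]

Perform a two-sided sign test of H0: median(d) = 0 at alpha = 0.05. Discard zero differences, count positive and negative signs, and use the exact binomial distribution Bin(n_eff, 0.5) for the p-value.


Step 1: Discard zero differences. Original n = 13; n_eff = number of nonzero differences = 13.
Nonzero differences (with sign): -2, -3, -7, -3, +5, -1, -2, +7, -9, -7, +5, -3, -7
Step 2: Count signs: positive = 3, negative = 10.
Step 3: Under H0: P(positive) = 0.5, so the number of positives S ~ Bin(13, 0.5).
Step 4: Two-sided exact p-value = sum of Bin(13,0.5) probabilities at or below the observed probability = 0.092285.
Step 5: alpha = 0.05. fail to reject H0.

n_eff = 13, pos = 3, neg = 10, p = 0.092285, fail to reject H0.


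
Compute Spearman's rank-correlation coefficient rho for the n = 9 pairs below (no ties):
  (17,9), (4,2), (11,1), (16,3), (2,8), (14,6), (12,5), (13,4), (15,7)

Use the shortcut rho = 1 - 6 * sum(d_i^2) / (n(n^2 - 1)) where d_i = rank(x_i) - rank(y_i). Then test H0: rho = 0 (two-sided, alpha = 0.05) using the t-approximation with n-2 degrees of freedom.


Step 1: Rank x and y separately (midranks; no ties here).
rank(x): 17->9, 4->2, 11->3, 16->8, 2->1, 14->6, 12->4, 13->5, 15->7
rank(y): 9->9, 2->2, 1->1, 3->3, 8->8, 6->6, 5->5, 4->4, 7->7
Step 2: d_i = R_x(i) - R_y(i); compute d_i^2.
  (9-9)^2=0, (2-2)^2=0, (3-1)^2=4, (8-3)^2=25, (1-8)^2=49, (6-6)^2=0, (4-5)^2=1, (5-4)^2=1, (7-7)^2=0
sum(d^2) = 80.
Step 3: rho = 1 - 6*80 / (9*(9^2 - 1)) = 1 - 480/720 = 0.333333.
Step 4: Under H0, t = rho * sqrt((n-2)/(1-rho^2)) = 0.9354 ~ t(7).
Step 5: Two-sided p-value from the t-distribution with 7 df = 0.380713.
Step 6: alpha = 0.05. fail to reject H0.

rho = 0.3333, p = 0.380713, fail to reject H0 at alpha = 0.05.


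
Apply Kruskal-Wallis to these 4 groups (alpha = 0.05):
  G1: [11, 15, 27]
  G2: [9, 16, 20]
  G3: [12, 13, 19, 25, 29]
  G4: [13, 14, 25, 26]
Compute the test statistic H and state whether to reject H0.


Step 1: Combine all N = 15 observations and assign midranks.
sorted (value, group, rank): (9,G2,1), (11,G1,2), (12,G3,3), (13,G3,4.5), (13,G4,4.5), (14,G4,6), (15,G1,7), (16,G2,8), (19,G3,9), (20,G2,10), (25,G3,11.5), (25,G4,11.5), (26,G4,13), (27,G1,14), (29,G3,15)
Step 2: Sum ranks within each group.
R_1 = 23 (n_1 = 3)
R_2 = 19 (n_2 = 3)
R_3 = 43 (n_3 = 5)
R_4 = 35 (n_4 = 4)
Step 3: H = 12/(N(N+1)) * sum(R_i^2/n_i) - 3(N+1)
     = 12/(15*16) * (23^2/3 + 19^2/3 + 43^2/5 + 35^2/4) - 3*16
     = 0.050000 * 972.717 - 48
     = 0.635833.
Step 4: Ties present; correction factor C = 1 - 12/(15^3 - 15) = 0.996429. Corrected H = 0.635833 / 0.996429 = 0.638112.
Step 5: Under H0, H ~ chi^2(3); p-value = 0.887655.
Step 6: alpha = 0.05. fail to reject H0.

H = 0.6381, df = 3, p = 0.887655, fail to reject H0.


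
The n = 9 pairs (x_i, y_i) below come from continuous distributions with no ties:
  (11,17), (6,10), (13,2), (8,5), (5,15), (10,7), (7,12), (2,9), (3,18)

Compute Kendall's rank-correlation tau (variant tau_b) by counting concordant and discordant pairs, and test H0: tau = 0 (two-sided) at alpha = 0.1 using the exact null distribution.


Step 1: Enumerate the 36 unordered pairs (i,j) with i<j and classify each by sign(x_j-x_i) * sign(y_j-y_i).
  (1,2):dx=-5,dy=-7->C; (1,3):dx=+2,dy=-15->D; (1,4):dx=-3,dy=-12->C; (1,5):dx=-6,dy=-2->C
  (1,6):dx=-1,dy=-10->C; (1,7):dx=-4,dy=-5->C; (1,8):dx=-9,dy=-8->C; (1,9):dx=-8,dy=+1->D
  (2,3):dx=+7,dy=-8->D; (2,4):dx=+2,dy=-5->D; (2,5):dx=-1,dy=+5->D; (2,6):dx=+4,dy=-3->D
  (2,7):dx=+1,dy=+2->C; (2,8):dx=-4,dy=-1->C; (2,9):dx=-3,dy=+8->D; (3,4):dx=-5,dy=+3->D
  (3,5):dx=-8,dy=+13->D; (3,6):dx=-3,dy=+5->D; (3,7):dx=-6,dy=+10->D; (3,8):dx=-11,dy=+7->D
  (3,9):dx=-10,dy=+16->D; (4,5):dx=-3,dy=+10->D; (4,6):dx=+2,dy=+2->C; (4,7):dx=-1,dy=+7->D
  (4,8):dx=-6,dy=+4->D; (4,9):dx=-5,dy=+13->D; (5,6):dx=+5,dy=-8->D; (5,7):dx=+2,dy=-3->D
  (5,8):dx=-3,dy=-6->C; (5,9):dx=-2,dy=+3->D; (6,7):dx=-3,dy=+5->D; (6,8):dx=-8,dy=+2->D
  (6,9):dx=-7,dy=+11->D; (7,8):dx=-5,dy=-3->C; (7,9):dx=-4,dy=+6->D; (8,9):dx=+1,dy=+9->C
Step 2: C = 12, D = 24, total pairs = 36.
Step 3: tau = (C - D)/(n(n-1)/2) = (12 - 24)/36 = -0.333333.
Step 4: Exact two-sided p-value (enumerate n! = 362880 permutations of y under H0): p = 0.259518.
Step 5: alpha = 0.1. fail to reject H0.

tau_b = -0.3333 (C=12, D=24), p = 0.259518, fail to reject H0.


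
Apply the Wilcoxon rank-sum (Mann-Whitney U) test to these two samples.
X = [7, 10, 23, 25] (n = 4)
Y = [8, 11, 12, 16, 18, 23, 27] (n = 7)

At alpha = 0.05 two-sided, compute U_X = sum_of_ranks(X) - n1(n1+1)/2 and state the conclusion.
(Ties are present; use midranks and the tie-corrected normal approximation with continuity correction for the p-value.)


Step 1: Combine and sort all 11 observations; assign midranks.
sorted (value, group): (7,X), (8,Y), (10,X), (11,Y), (12,Y), (16,Y), (18,Y), (23,X), (23,Y), (25,X), (27,Y)
ranks: 7->1, 8->2, 10->3, 11->4, 12->5, 16->6, 18->7, 23->8.5, 23->8.5, 25->10, 27->11
Step 2: Rank sum for X: R1 = 1 + 3 + 8.5 + 10 = 22.5.
Step 3: U_X = R1 - n1(n1+1)/2 = 22.5 - 4*5/2 = 22.5 - 10 = 12.5.
       U_Y = n1*n2 - U_X = 28 - 12.5 = 15.5.
Step 4: Ties are present, so use the tie-corrected normal approximation (with continuity correction) for the p-value.
Step 5: p-value = 0.849769; compare to alpha = 0.05. fail to reject H0.

U_X = 12.5, p = 0.849769, fail to reject H0 at alpha = 0.05.


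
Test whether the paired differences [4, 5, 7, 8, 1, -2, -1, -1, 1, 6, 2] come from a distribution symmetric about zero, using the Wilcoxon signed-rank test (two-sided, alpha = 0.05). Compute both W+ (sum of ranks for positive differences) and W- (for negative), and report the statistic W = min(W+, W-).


Step 1: Drop any zero differences (none here) and take |d_i|.
|d| = [4, 5, 7, 8, 1, 2, 1, 1, 1, 6, 2]
Step 2: Midrank |d_i| (ties get averaged ranks).
ranks: |4|->7, |5|->8, |7|->10, |8|->11, |1|->2.5, |2|->5.5, |1|->2.5, |1|->2.5, |1|->2.5, |6|->9, |2|->5.5
Step 3: Attach original signs; sum ranks with positive sign and with negative sign.
W+ = 7 + 8 + 10 + 11 + 2.5 + 2.5 + 9 + 5.5 = 55.5
W- = 5.5 + 2.5 + 2.5 = 10.5
(Check: W+ + W- = 66 should equal n(n+1)/2 = 66.)
Step 4: Test statistic W = min(W+, W-) = 10.5.
Step 5: Ties in |d|, so use the tie-corrected normal approximation.
        E[W] = n(n+1)/4 = 11*12/4 = 33.
        Tie groups: |d|=1 (t=4), |d|=2 (t=2); sum(t^3 - t) = 66.
        Var[W] = n(n+1)(2n+1)/24 - sum(t^3-t)/48 = 3036/24 - 66/48 = 125.125.
        z = (W - E[W]) / sqrt(Var[W]) = (10.5 - 33) / 11.1859 = -2.0115.
        Two-sided p = 2*Phi(z) = 0.044277.
Step 6: alpha = 0.05. reject H0.

W+ = 55.5, W- = 10.5, W = min = 10.5, p = 0.044277, reject H0.


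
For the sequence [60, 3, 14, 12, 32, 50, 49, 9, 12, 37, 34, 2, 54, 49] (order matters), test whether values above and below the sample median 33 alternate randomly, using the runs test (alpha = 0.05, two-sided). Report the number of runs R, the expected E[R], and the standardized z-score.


Step 1: Compute median = 33; label A = above, B = below.
Labels in order: ABBBBAABBAABAA  (n_A = 7, n_B = 7)
Step 2: Count runs R = 7.
Step 3: Under H0 (random ordering), E[R] = 2*n_A*n_B/(n_A+n_B) + 1 = 2*7*7/14 + 1 = 8.0000.
        Var[R] = 2*n_A*n_B*(2*n_A*n_B - n_A - n_B) / ((n_A+n_B)^2 * (n_A+n_B-1)) = 8232/2548 = 3.2308.
        SD[R] = 1.7974.
Step 4: Continuity-corrected z = (R + 0.5 - E[R]) / SD[R] = (7 + 0.5 - 8.0000) / 1.7974 = -0.2782.
Step 5: Two-sided p-value via normal approximation = 2*(1 - Phi(|z|)) = 0.780879.
Step 6: alpha = 0.05. fail to reject H0.

R = 7, z = -0.2782, p = 0.780879, fail to reject H0.


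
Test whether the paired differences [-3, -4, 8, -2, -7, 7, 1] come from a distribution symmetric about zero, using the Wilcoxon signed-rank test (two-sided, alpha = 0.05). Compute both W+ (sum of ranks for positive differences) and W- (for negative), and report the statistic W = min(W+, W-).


Step 1: Drop any zero differences (none here) and take |d_i|.
|d| = [3, 4, 8, 2, 7, 7, 1]
Step 2: Midrank |d_i| (ties get averaged ranks).
ranks: |3|->3, |4|->4, |8|->7, |2|->2, |7|->5.5, |7|->5.5, |1|->1
Step 3: Attach original signs; sum ranks with positive sign and with negative sign.
W+ = 7 + 5.5 + 1 = 13.5
W- = 3 + 4 + 2 + 5.5 = 14.5
(Check: W+ + W- = 28 should equal n(n+1)/2 = 28.)
Step 4: Test statistic W = min(W+, W-) = 13.5.
Step 5: Ties in |d|, so use the tie-corrected normal approximation.
        E[W] = n(n+1)/4 = 7*8/4 = 14.
        Tie groups: |d|=7 (t=2); sum(t^3 - t) = 6.
        Var[W] = n(n+1)(2n+1)/24 - sum(t^3-t)/48 = 840/24 - 6/48 = 34.875.
        z = (W - E[W]) / sqrt(Var[W]) = (13.5 - 14) / 5.9055 = -0.0847.
        Two-sided p = 2*Phi(z) = 0.932526.
Step 6: alpha = 0.05. fail to reject H0.

W+ = 13.5, W- = 14.5, W = min = 13.5, p = 0.932526, fail to reject H0.


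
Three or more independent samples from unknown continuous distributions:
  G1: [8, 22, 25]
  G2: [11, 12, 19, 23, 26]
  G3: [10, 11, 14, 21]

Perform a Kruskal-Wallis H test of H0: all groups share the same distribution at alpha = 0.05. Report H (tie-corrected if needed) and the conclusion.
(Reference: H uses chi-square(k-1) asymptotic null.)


Step 1: Combine all N = 12 observations and assign midranks.
sorted (value, group, rank): (8,G1,1), (10,G3,2), (11,G2,3.5), (11,G3,3.5), (12,G2,5), (14,G3,6), (19,G2,7), (21,G3,8), (22,G1,9), (23,G2,10), (25,G1,11), (26,G2,12)
Step 2: Sum ranks within each group.
R_1 = 21 (n_1 = 3)
R_2 = 37.5 (n_2 = 5)
R_3 = 19.5 (n_3 = 4)
Step 3: H = 12/(N(N+1)) * sum(R_i^2/n_i) - 3(N+1)
     = 12/(12*13) * (21^2/3 + 37.5^2/5 + 19.5^2/4) - 3*13
     = 0.076923 * 523.312 - 39
     = 1.254808.
Step 4: Ties present; correction factor C = 1 - 6/(12^3 - 12) = 0.996503. Corrected H = 1.254808 / 0.996503 = 1.259211.
Step 5: Under H0, H ~ chi^2(2); p-value = 0.532802.
Step 6: alpha = 0.05. fail to reject H0.

H = 1.2592, df = 2, p = 0.532802, fail to reject H0.


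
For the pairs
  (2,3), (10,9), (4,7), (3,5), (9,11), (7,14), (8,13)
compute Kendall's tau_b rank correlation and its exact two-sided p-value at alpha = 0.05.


Step 1: Enumerate the 21 unordered pairs (i,j) with i<j and classify each by sign(x_j-x_i) * sign(y_j-y_i).
  (1,2):dx=+8,dy=+6->C; (1,3):dx=+2,dy=+4->C; (1,4):dx=+1,dy=+2->C; (1,5):dx=+7,dy=+8->C
  (1,6):dx=+5,dy=+11->C; (1,7):dx=+6,dy=+10->C; (2,3):dx=-6,dy=-2->C; (2,4):dx=-7,dy=-4->C
  (2,5):dx=-1,dy=+2->D; (2,6):dx=-3,dy=+5->D; (2,7):dx=-2,dy=+4->D; (3,4):dx=-1,dy=-2->C
  (3,5):dx=+5,dy=+4->C; (3,6):dx=+3,dy=+7->C; (3,7):dx=+4,dy=+6->C; (4,5):dx=+6,dy=+6->C
  (4,6):dx=+4,dy=+9->C; (4,7):dx=+5,dy=+8->C; (5,6):dx=-2,dy=+3->D; (5,7):dx=-1,dy=+2->D
  (6,7):dx=+1,dy=-1->D
Step 2: C = 15, D = 6, total pairs = 21.
Step 3: tau = (C - D)/(n(n-1)/2) = (15 - 6)/21 = 0.428571.
Step 4: Exact two-sided p-value (enumerate n! = 5040 permutations of y under H0): p = 0.238889.
Step 5: alpha = 0.05. fail to reject H0.

tau_b = 0.4286 (C=15, D=6), p = 0.238889, fail to reject H0.


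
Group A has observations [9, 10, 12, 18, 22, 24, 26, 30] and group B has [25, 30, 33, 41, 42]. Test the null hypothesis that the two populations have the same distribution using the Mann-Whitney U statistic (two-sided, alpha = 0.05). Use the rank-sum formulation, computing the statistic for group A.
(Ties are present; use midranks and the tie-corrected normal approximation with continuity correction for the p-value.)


Step 1: Combine and sort all 13 observations; assign midranks.
sorted (value, group): (9,X), (10,X), (12,X), (18,X), (22,X), (24,X), (25,Y), (26,X), (30,X), (30,Y), (33,Y), (41,Y), (42,Y)
ranks: 9->1, 10->2, 12->3, 18->4, 22->5, 24->6, 25->7, 26->8, 30->9.5, 30->9.5, 33->11, 41->12, 42->13
Step 2: Rank sum for X: R1 = 1 + 2 + 3 + 4 + 5 + 6 + 8 + 9.5 = 38.5.
Step 3: U_X = R1 - n1(n1+1)/2 = 38.5 - 8*9/2 = 38.5 - 36 = 2.5.
       U_Y = n1*n2 - U_X = 40 - 2.5 = 37.5.
Step 4: Ties are present, so use the tie-corrected normal approximation (with continuity correction) for the p-value.
Step 5: p-value = 0.012704; compare to alpha = 0.05. reject H0.

U_X = 2.5, p = 0.012704, reject H0 at alpha = 0.05.


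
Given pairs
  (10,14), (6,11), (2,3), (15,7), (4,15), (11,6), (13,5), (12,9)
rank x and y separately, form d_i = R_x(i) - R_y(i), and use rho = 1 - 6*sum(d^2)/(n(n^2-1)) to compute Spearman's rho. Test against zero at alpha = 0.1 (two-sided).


Step 1: Rank x and y separately (midranks; no ties here).
rank(x): 10->4, 6->3, 2->1, 15->8, 4->2, 11->5, 13->7, 12->6
rank(y): 14->7, 11->6, 3->1, 7->4, 15->8, 6->3, 5->2, 9->5
Step 2: d_i = R_x(i) - R_y(i); compute d_i^2.
  (4-7)^2=9, (3-6)^2=9, (1-1)^2=0, (8-4)^2=16, (2-8)^2=36, (5-3)^2=4, (7-2)^2=25, (6-5)^2=1
sum(d^2) = 100.
Step 3: rho = 1 - 6*100 / (8*(8^2 - 1)) = 1 - 600/504 = -0.190476.
Step 4: Under H0, t = rho * sqrt((n-2)/(1-rho^2)) = -0.4753 ~ t(6).
Step 5: Two-sided p-value from the t-distribution with 6 df = 0.651401.
Step 6: alpha = 0.1. fail to reject H0.

rho = -0.1905, p = 0.651401, fail to reject H0 at alpha = 0.1.


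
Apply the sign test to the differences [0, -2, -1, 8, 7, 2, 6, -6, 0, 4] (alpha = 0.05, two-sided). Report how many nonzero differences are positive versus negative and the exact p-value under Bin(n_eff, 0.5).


Step 1: Discard zero differences. Original n = 10; n_eff = number of nonzero differences = 8.
Nonzero differences (with sign): -2, -1, +8, +7, +2, +6, -6, +4
Step 2: Count signs: positive = 5, negative = 3.
Step 3: Under H0: P(positive) = 0.5, so the number of positives S ~ Bin(8, 0.5).
Step 4: Two-sided exact p-value = sum of Bin(8,0.5) probabilities at or below the observed probability = 0.726562.
Step 5: alpha = 0.05. fail to reject H0.

n_eff = 8, pos = 5, neg = 3, p = 0.726562, fail to reject H0.
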